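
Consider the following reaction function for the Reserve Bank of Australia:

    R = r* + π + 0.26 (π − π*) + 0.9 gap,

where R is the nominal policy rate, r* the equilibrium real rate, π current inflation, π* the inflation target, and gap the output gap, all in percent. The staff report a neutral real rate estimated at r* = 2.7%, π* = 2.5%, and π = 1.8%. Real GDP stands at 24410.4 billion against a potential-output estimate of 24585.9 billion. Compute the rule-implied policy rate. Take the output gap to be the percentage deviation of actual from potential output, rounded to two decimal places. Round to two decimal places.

Output gap = 100 × (24410.4 − 24585.9) / 24585.9 = -0.71%.
R = 2.70 + 1.80 + 0.26 × (1.80 − 2.50) + 0.9 × (-0.71)
   = 2.70 + 1.8 − 0.182 − 0.639 = 3.68

3.68%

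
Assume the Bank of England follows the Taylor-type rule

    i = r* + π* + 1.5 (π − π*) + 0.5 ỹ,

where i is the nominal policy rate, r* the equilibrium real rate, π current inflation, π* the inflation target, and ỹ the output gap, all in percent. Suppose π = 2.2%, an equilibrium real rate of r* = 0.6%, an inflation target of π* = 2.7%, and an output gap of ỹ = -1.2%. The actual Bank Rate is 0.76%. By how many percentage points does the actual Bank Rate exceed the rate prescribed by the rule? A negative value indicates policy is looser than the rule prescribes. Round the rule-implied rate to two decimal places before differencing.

i = 0.6 + 2.7 + 1.5 × (2.2 − 2.7) + 0.5 × (-1.2)
   = 0.6 + 2.7 − 0.75 − 0.6 = 1.95
Deviation = 0.76 − 1.95 = -1.19 pp.

-1.19 pp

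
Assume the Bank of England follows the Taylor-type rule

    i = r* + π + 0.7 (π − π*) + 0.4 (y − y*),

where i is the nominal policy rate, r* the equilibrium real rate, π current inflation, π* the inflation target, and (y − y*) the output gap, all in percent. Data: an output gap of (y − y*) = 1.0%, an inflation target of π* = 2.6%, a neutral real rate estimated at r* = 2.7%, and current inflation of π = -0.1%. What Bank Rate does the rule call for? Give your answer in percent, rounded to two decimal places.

1.11%

i = 2.7 + (-0.1) + 0.7 × (-0.1 − 2.6) + 0.4 × 1.0
   = 2.7 − 0.1 − 1.89 + 0.4 = 1.11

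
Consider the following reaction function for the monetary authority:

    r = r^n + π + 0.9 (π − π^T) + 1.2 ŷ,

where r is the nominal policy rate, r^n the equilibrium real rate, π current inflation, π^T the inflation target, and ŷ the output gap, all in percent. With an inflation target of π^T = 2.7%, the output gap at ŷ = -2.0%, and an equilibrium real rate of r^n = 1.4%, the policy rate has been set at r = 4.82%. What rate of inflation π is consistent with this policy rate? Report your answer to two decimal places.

Collecting π: r = r^n + (1 + 0.9) π − 0.9 π^T + 1.2 ŷ
1.9 π = 4.82 − 1.4 + 0.9 × 2.7 − 1.2 × (-2.0) = 8.25
π = 8.25 / 1.9 = 4.34

4.34%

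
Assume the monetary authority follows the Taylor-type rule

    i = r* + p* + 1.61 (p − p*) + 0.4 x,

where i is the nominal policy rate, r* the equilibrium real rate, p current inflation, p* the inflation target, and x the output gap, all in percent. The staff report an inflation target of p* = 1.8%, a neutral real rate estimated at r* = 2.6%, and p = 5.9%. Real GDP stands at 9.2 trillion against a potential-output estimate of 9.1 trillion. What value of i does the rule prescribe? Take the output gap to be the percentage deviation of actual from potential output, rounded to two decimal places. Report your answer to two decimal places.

11.44%

Output gap = 100 × (9.2 − 9.1) / 9.1 = 1.10%.
i = 2.60 + 1.80 + 1.61 × (5.90 − 1.80) + 0.4 × 1.10
   = 2.60 + 1.8 + 6.601 + 0.44 = 11.44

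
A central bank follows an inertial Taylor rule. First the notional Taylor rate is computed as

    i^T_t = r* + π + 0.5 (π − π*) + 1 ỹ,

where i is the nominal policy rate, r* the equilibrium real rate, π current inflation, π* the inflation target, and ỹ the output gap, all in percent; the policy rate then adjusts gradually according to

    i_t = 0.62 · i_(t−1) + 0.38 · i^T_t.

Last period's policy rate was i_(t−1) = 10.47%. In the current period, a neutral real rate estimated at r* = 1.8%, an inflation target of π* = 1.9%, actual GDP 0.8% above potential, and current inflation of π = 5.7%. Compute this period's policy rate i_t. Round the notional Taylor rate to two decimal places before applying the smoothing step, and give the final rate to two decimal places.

Output 0.8% above potential → ỹ = 0.8.
i^T_t = 1.8 + 5.7 + 0.5 × (5.7 − 1.9) + 1 × 0.8
   = 1.8 + 5.7 + 1.9 + 0.8 = 10.20
i_t = 0.62 × 10.47 + 0.38 × 10.20 = 6.4914 + 3.876 = 10.37

10.37%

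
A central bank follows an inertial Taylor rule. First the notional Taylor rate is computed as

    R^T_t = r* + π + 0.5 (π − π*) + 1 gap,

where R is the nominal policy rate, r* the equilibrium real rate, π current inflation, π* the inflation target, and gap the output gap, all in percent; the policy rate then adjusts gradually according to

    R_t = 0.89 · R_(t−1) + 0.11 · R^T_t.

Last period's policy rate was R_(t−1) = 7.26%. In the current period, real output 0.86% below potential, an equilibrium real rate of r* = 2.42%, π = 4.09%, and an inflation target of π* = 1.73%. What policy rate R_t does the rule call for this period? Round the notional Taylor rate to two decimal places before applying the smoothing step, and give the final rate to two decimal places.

7.21%

Output 0.86% below potential → gap = -0.86.
R^T_t = 2.42 + 4.09 + 0.5 × (4.09 − 1.73) + 1 × (-0.86)
   = 2.42 + 4.09 + 1.18 − 0.86 = 6.83
R_t = 0.89 × 7.26 + 0.11 × 6.83 = 6.4614 + 0.7513 = 7.21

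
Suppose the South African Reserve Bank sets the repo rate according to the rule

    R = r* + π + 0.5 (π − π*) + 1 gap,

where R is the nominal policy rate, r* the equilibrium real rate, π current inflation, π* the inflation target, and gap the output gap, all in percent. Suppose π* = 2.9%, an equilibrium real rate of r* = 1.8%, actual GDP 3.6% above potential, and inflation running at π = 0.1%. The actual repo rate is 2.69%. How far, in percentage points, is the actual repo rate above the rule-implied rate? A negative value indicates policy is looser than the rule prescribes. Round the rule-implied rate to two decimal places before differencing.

-1.41 pp

Output 3.6% above potential → gap = 3.6.
R = 1.8 + 0.1 + 0.5 × (0.1 − 2.9) + 1 × 3.6
   = 1.8 + 0.1 − 1.4 + 3.6 = 4.10
Deviation = 2.69 − 4.10 = -1.41 pp.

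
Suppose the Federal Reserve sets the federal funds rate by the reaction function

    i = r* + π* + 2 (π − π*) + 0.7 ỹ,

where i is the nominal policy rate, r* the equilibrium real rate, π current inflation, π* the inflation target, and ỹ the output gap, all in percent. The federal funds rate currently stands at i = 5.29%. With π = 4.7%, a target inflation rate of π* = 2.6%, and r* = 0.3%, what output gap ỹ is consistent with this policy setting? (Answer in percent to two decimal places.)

0.7 ỹ = 5.29 − 0.3 − 2.6 − 2 × (4.7 − 2.6) = -1.81
ỹ = -1.81 / 0.7 = -2.59

-2.59%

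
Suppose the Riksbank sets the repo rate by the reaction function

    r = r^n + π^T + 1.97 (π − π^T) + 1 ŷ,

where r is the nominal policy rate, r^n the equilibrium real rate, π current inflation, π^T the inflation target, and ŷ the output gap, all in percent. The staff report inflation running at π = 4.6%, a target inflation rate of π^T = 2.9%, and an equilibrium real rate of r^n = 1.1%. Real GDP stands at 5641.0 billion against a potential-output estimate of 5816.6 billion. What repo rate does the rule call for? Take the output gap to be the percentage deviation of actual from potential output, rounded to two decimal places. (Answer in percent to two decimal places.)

Output gap = 100 × (5641.0 − 5816.6) / 5816.6 = -3.02%.
r = 1.10 + 2.90 + 1.97 × (4.60 − 2.90) + 1 × (-3.02)
   = 1.10 + 2.9 + 3.349 − 3.02 = 4.33

4.33%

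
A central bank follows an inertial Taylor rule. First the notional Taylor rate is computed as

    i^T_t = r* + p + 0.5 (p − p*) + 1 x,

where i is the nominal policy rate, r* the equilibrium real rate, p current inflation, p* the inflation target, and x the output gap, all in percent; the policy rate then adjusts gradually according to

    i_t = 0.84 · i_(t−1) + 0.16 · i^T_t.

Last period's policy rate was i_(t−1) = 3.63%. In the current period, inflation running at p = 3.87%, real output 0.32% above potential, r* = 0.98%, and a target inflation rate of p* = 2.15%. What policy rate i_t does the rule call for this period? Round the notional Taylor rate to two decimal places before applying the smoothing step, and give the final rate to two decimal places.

4.01%

Output 0.32% above potential → x = 0.32.
i^T_t = 0.98 + 3.87 + 0.5 × (3.87 − 2.15) + 1 × 0.32
   = 0.98 + 3.87 + 0.86 + 0.32 = 6.03
i_t = 0.84 × 3.63 + 0.16 × 6.03 = 3.0492 + 0.9648 = 4.01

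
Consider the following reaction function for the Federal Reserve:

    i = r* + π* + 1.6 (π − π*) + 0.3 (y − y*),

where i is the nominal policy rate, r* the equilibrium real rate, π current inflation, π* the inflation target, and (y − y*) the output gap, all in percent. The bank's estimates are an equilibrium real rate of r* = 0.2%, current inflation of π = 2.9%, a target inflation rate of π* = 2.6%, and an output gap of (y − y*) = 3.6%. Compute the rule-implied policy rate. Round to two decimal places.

i = 0.2 + 2.6 + 1.6 × (2.9 − 2.6) + 0.3 × 3.6
   = 0.2 + 2.6 + 0.48 + 1.08 = 4.36

4.36%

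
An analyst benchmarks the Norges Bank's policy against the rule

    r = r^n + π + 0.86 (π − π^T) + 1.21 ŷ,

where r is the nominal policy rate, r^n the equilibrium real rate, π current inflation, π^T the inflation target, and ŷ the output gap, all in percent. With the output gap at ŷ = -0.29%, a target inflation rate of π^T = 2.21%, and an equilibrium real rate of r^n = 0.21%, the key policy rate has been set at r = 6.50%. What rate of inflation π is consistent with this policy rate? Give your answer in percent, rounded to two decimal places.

Collecting π: r = r^n + (1 + 0.86) π − 0.86 π^T + 1.21 ŷ
1.86 π = 6.50 − 0.21 + 0.86 × 2.21 − 1.21 × (-0.29) = 8.5415
π = 8.5415 / 1.86 = 4.59

4.59%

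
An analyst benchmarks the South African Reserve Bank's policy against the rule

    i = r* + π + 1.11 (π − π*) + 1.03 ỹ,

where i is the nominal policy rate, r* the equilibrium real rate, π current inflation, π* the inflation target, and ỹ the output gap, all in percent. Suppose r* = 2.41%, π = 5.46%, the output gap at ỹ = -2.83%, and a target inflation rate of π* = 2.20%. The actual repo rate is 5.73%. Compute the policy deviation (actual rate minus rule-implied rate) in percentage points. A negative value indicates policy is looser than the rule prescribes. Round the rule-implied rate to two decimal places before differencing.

i = 2.41 + 5.46 + 1.11 × (5.46 − 2.20) + 1.03 × (-2.83)
   = 2.41 + 5.46 + 3.6186 − 2.9149 = 8.57
Deviation = 5.73 − 8.57 = -2.84 pp.

-2.84 pp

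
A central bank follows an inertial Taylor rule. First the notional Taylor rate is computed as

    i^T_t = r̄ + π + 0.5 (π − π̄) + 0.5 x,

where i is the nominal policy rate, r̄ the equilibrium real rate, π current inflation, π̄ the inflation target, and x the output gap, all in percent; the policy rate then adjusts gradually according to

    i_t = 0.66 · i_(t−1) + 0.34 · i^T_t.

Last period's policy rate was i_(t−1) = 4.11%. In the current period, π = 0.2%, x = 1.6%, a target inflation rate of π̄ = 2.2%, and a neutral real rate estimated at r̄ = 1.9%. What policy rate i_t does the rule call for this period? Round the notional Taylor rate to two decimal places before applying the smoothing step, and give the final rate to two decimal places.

i^T_t = 1.9 + 0.2 + 0.5 × (0.2 − 2.2) + 0.5 × 1.6
   = 1.9 + 0.2 − 1 + 0.8 = 1.90
i_t = 0.66 × 4.11 + 0.34 × 1.90 = 2.7126 + 0.646 = 3.36

3.36%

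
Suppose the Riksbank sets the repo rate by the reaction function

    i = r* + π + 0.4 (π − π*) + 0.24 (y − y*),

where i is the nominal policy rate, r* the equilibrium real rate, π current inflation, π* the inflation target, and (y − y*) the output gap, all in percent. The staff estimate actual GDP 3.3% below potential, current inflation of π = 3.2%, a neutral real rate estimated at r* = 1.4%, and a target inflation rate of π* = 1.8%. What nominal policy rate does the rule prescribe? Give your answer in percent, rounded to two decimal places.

4.37%

Output 3.3% below potential → (y − y*) = -3.3.
i = 1.4 + 3.2 + 0.4 × (3.2 − 1.8) + 0.24 × (-3.3)
   = 1.4 + 3.2 + 0.56 − 0.792 = 4.37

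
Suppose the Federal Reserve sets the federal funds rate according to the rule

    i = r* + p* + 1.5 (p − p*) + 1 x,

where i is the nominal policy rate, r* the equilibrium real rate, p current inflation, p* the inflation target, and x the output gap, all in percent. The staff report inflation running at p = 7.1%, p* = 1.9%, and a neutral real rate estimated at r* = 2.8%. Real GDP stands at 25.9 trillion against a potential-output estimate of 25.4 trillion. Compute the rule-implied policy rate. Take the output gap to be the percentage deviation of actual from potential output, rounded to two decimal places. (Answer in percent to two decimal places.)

14.47%

Output gap = 100 × (25.9 − 25.4) / 25.4 = 1.97%.
i = 2.80 + 1.90 + 1.5 × (7.10 − 1.90) + 1 × 1.97
   = 2.80 + 1.9 + 7.8 + 1.97 = 14.47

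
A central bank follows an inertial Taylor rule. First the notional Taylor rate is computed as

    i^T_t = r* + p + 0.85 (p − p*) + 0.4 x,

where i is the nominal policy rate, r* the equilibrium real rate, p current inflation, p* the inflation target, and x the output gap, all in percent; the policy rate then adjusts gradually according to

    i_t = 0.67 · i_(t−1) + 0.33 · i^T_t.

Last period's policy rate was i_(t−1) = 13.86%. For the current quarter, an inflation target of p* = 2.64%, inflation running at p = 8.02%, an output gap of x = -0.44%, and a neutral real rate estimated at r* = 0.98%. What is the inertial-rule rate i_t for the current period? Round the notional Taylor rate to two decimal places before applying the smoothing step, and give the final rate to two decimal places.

i^T_t = 0.98 + 8.02 + 0.85 × (8.02 − 2.64) + 0.4 × (-0.44)
   = 0.98 + 8.02 + 4.573 − 0.176 = 13.40
i_t = 0.67 × 13.86 + 0.33 × 13.40 = 9.2862 + 4.422 = 13.71

13.71%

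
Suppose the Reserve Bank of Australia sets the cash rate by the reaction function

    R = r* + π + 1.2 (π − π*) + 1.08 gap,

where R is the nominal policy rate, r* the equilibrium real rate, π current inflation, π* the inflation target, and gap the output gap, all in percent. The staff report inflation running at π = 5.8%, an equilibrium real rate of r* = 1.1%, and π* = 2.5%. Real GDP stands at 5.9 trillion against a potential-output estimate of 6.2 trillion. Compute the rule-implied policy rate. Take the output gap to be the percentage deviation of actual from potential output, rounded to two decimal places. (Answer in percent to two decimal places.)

Output gap = 100 × (5.9 − 6.2) / 6.2 = -4.84%.
R = 1.10 + 5.80 + 1.2 × (5.80 − 2.50) + 1.08 × (-4.84)
   = 1.10 + 5.8 + 3.96 − 5.2272 = 5.63

5.63%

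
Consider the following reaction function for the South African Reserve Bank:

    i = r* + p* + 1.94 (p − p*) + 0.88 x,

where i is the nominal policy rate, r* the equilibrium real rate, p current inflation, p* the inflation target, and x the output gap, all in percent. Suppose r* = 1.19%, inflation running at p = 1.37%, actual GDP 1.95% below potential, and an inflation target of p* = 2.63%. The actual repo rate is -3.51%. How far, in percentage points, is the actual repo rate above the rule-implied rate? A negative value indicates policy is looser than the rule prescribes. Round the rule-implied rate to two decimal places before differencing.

Output 1.95% below potential → x = -1.95.
i = 1.19 + 2.63 + 1.94 × (1.37 − 2.63) + 0.88 × (-1.95)
   = 1.19 + 2.63 − 2.4444 − 1.716 = -0.34
Deviation = -3.51 − (-0.34) = -3.17 pp.

-3.17 pp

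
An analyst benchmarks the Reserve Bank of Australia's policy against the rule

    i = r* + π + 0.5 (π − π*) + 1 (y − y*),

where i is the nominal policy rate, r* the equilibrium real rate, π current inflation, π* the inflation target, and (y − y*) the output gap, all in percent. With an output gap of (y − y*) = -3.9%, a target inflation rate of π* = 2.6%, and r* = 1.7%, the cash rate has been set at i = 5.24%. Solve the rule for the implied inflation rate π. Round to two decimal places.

Collecting π: i = r* + (1 + 0.5) π − 0.5 π* + 1 (y − y*)
1.5 π = 5.24 − 1.7 + 0.5 × 2.6 − 1 × (-3.9) = 8.74
π = 8.74 / 1.5 = 5.83

5.83%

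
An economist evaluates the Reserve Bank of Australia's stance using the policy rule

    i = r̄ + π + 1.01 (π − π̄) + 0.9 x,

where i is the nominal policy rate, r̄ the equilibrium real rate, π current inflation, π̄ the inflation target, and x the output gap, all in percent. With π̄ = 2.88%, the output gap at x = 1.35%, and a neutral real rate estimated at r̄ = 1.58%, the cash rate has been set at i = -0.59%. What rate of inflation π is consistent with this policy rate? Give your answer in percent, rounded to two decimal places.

-0.24%

Collecting π: i = r̄ + (1 + 1.01) π − 1.01 π̄ + 0.9 x
2.01 π = -0.59 − 1.58 + 1.01 × 2.88 − 0.9 × 1.35 = -0.4762
π = -0.4762 / 2.01 = -0.24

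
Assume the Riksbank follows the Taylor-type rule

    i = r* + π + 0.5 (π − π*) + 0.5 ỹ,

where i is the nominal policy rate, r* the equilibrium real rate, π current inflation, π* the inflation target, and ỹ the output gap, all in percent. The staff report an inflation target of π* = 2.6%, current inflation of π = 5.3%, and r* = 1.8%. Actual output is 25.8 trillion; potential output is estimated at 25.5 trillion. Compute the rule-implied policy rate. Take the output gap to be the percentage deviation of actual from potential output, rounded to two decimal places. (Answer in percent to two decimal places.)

Output gap = 100 × (25.8 − 25.5) / 25.5 = 1.18%.
i = 1.80 + 5.30 + 0.5 × (5.30 − 2.60) + 0.5 × 1.18
   = 1.80 + 5.3 + 1.35 + 0.59 = 9.04

9.04%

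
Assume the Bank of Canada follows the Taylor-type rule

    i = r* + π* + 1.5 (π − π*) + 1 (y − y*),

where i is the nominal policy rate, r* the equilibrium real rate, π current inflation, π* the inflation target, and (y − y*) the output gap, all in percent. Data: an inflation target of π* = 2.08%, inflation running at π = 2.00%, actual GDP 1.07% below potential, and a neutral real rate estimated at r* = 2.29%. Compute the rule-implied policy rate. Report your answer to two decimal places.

Output 1.07% below potential → (y − y*) = -1.07.
i = 2.29 + 2.08 + 1.5 × (2.00 − 2.08) + 1 × (-1.07)
   = 2.29 + 2.08 − 0.12 − 1.07 = 3.18

3.18%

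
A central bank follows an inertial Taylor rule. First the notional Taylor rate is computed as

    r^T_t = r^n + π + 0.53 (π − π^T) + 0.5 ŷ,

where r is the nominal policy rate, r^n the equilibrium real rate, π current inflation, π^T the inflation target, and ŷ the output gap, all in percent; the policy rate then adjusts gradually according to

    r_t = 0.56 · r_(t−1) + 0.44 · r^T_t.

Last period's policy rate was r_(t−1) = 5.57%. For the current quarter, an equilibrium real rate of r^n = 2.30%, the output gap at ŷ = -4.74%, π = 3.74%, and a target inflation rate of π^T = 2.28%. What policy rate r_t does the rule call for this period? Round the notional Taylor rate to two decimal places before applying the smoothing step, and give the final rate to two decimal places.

5.07%

r^T_t = 2.30 + 3.74 + 0.53 × (3.74 − 2.28) + 0.5 × (-4.74)
   = 2.30 + 3.74 + 0.7738 − 2.37 = 4.44
r_t = 0.56 × 5.57 + 0.44 × 4.44 = 3.1192 + 1.9536 = 5.07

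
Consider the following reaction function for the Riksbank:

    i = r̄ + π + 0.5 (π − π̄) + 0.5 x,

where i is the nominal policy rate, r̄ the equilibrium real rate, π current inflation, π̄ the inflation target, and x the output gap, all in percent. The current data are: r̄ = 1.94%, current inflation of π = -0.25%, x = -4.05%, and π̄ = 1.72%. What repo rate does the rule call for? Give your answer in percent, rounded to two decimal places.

-1.32%

i = 1.94 + (-0.25) + 0.5 × (-0.25 − 1.72) + 0.5 × (-4.05)
   = 1.94 − 0.25 − 0.985 − 2.025 = -1.32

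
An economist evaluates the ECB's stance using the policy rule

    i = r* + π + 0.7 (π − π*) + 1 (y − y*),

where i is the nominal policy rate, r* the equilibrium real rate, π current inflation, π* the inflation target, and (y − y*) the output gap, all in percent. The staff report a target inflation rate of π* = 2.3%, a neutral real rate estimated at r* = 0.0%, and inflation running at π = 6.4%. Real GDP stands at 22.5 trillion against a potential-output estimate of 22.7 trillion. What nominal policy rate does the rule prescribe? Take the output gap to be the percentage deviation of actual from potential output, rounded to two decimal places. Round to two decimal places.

8.39%

Output gap = 100 × (22.5 − 22.7) / 22.7 = -0.88%.
i = 0.00 + 6.40 + 0.7 × (6.40 − 2.30) + 1 × (-0.88)
   = 0.00 + 6.4 + 2.87 − 0.88 = 8.39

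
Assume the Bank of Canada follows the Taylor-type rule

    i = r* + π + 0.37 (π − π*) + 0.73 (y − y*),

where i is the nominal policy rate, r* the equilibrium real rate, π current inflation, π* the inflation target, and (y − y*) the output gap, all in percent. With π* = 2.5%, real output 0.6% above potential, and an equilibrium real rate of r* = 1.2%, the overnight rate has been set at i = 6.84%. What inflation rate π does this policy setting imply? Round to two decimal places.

4.47%

Output 0.6% above potential → (y − y*) = 0.6.
Collecting π: i = r* + (1 + 0.37) π − 0.37 π* + 0.73 (y − y*)
1.37 π = 6.84 − 1.2 + 0.37 × 2.5 − 0.73 × 0.6 = 6.127
π = 6.127 / 1.37 = 4.47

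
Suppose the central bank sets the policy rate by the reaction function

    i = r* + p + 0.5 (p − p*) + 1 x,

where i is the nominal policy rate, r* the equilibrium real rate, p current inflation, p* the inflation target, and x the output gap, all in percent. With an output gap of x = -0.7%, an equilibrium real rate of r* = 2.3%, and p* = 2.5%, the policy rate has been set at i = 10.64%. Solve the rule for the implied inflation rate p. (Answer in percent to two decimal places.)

6.86%

Collecting p: i = r* + (1 + 0.5) p − 0.5 p* + 1 x
1.5 p = 10.64 − 2.3 + 0.5 × 2.5 − 1 × (-0.7) = 10.29
p = 10.29 / 1.5 = 6.86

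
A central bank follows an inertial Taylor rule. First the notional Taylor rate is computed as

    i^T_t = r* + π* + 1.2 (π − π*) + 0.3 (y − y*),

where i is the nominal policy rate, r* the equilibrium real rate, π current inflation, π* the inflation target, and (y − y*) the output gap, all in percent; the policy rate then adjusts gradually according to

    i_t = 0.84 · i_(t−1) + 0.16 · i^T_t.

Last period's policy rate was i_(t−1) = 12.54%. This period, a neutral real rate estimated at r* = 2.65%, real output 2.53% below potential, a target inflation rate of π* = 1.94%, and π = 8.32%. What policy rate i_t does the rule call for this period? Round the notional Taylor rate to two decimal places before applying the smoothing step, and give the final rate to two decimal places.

Output 2.53% below potential → (y − y*) = -2.53.
i^T_t = 2.65 + 1.94 + 1.2 × (8.32 − 1.94) + 0.3 × (-2.53)
   = 2.65 + 1.94 + 7.656 − 0.759 = 11.49
i_t = 0.84 × 12.54 + 0.16 × 11.49 = 10.5336 + 1.8384 = 12.37

12.37%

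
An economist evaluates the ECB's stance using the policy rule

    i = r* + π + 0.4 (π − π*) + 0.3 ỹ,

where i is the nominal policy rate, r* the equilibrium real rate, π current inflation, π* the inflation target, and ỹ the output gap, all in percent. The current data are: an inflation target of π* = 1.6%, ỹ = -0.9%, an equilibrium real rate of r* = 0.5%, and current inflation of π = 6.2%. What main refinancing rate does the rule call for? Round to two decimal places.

8.27%

i = 0.5 + 6.2 + 0.4 × (6.2 − 1.6) + 0.3 × (-0.9)
   = 0.5 + 6.2 + 1.84 − 0.27 = 8.27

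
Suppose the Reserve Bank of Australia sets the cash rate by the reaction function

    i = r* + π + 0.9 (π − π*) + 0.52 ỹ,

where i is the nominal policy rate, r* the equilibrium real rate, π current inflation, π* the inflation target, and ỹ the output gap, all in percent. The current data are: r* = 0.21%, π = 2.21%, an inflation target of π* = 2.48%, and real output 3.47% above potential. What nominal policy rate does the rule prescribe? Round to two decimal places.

3.98%

Output 3.47% above potential → ỹ = 3.47.
i = 0.21 + 2.21 + 0.9 × (2.21 − 2.48) + 0.52 × 3.47
   = 0.21 + 2.21 − 0.243 + 1.8044 = 3.98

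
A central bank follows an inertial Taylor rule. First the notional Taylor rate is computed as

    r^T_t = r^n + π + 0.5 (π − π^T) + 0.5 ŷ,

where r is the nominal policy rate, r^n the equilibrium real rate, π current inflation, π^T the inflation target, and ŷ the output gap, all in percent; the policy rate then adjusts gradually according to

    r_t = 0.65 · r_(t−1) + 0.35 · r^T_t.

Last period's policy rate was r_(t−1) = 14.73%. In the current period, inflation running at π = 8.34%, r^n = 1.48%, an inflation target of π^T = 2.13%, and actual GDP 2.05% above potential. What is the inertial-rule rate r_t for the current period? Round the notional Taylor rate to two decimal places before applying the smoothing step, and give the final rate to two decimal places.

Output 2.05% above potential → ŷ = 2.05.
r^T_t = 1.48 + 8.34 + 0.5 × (8.34 − 2.13) + 0.5 × 2.05
   = 1.48 + 8.34 + 3.105 + 1.025 = 13.95
r_t = 0.65 × 14.73 + 0.35 × 13.95 = 9.5745 + 4.8825 = 14.46

14.46%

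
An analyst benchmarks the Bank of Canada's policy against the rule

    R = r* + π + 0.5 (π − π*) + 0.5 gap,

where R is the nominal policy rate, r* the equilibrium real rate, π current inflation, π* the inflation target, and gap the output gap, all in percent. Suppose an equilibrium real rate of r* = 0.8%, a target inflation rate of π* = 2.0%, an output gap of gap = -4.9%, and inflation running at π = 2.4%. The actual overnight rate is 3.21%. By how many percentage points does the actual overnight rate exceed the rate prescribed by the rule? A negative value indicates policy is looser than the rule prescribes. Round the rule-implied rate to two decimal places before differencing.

R = 0.8 + 2.4 + 0.5 × (2.4 − 2.0) + 0.5 × (-4.9)
   = 0.8 + 2.4 + 0.2 − 2.45 = 0.95
Deviation = 3.21 − 0.95 = 2.26 pp.

2.26 pp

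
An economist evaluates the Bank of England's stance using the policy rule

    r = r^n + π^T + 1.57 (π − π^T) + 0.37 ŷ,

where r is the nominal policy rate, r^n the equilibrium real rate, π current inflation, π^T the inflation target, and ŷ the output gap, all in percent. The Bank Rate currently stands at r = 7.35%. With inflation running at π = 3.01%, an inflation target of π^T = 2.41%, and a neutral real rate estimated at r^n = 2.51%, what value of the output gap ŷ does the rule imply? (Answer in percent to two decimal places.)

4.02%

0.37 ŷ = 7.35 − 2.51 − 2.41 − 1.57 × (3.01 − 2.41) = 1.488
ŷ = 1.488 / 0.37 = 4.02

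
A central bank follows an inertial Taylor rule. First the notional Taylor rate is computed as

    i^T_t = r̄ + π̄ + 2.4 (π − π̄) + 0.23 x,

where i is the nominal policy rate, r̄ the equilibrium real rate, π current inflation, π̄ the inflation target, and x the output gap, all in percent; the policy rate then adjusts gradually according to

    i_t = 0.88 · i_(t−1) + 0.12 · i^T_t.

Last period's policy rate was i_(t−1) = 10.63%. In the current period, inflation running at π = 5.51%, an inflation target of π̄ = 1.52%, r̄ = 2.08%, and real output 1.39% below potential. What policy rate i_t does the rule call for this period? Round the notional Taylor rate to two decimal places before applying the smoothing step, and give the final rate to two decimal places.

Output 1.39% below potential → x = -1.39.
i^T_t = 2.08 + 1.52 + 2.4 × (5.51 − 1.52) + 0.23 × (-1.39)
   = 2.08 + 1.52 + 9.576 − 0.3197 = 12.86
i_t = 0.88 × 10.63 + 0.12 × 12.86 = 9.3544 + 1.5432 = 10.90

10.90%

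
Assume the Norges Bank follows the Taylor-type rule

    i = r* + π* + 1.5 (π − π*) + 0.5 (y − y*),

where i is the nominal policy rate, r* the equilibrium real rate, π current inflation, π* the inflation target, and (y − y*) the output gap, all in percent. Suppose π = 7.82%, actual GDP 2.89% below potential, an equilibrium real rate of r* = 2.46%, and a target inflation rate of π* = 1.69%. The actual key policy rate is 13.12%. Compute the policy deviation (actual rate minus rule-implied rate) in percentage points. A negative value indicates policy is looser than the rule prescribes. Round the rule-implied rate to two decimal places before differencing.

1.22 pp

Output 2.89% below potential → (y − y*) = -2.89.
i = 2.46 + 1.69 + 1.5 × (7.82 − 1.69) + 0.5 × (-2.89)
   = 2.46 + 1.69 + 9.195 − 1.445 = 11.90
Deviation = 13.12 − 11.90 = 1.22 pp.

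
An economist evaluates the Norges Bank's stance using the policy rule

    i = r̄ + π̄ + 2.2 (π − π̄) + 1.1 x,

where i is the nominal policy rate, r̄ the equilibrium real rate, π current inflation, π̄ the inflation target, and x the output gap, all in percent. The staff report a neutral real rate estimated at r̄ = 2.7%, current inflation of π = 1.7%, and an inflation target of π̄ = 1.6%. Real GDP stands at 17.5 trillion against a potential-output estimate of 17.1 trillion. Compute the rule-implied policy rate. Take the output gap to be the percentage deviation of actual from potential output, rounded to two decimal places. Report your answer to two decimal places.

Output gap = 100 × (17.5 − 17.1) / 17.1 = 2.34%.
i = 2.70 + 1.60 + 2.2 × (1.70 − 1.60) + 1.1 × 2.34
   = 2.70 + 1.6 + 0.22 + 2.574 = 7.09

7.09%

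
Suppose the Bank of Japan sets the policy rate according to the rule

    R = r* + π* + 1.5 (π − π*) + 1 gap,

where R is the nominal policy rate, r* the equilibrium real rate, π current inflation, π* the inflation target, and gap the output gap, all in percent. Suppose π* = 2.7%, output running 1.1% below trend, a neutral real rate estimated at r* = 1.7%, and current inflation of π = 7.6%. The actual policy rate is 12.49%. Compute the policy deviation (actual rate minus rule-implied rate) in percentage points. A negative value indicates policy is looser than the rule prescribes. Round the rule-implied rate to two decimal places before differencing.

1.84 pp

Output 1.1% below potential → gap = -1.1.
R = 1.7 + 2.7 + 1.5 × (7.6 − 2.7) + 1 × (-1.1)
   = 1.7 + 2.7 + 7.35 − 1.1 = 10.65
Deviation = 12.49 − 10.65 = 1.84 pp.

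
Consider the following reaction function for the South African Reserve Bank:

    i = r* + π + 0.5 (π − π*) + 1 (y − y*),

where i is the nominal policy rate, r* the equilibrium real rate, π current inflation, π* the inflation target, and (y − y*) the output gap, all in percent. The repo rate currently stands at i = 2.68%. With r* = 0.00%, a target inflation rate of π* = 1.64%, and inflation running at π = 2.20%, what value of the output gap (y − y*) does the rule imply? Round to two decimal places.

0.20%

1 (y − y*) = 2.68 − 0.00 − 2.20 − 0.5 × (2.20 − 1.64) = 0.2
(y − y*) = 0.2 / 1 = 0.20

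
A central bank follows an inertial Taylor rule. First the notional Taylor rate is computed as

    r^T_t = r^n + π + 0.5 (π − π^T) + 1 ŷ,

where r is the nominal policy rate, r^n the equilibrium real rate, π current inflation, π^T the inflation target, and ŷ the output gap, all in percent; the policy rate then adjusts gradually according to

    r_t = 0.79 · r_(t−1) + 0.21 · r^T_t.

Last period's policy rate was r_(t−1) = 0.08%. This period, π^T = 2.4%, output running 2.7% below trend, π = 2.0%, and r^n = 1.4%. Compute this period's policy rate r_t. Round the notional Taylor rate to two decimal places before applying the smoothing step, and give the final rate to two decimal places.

0.17%

Output 2.7% below potential → ŷ = -2.7.
r^T_t = 1.4 + 2.0 + 0.5 × (2.0 − 2.4) + 1 × (-2.7)
   = 1.4 + 2 − 0.2 − 2.7 = 0.50
r_t = 0.79 × 0.08 + 0.21 × 0.50 = 0.0632 + 0.105 = 0.17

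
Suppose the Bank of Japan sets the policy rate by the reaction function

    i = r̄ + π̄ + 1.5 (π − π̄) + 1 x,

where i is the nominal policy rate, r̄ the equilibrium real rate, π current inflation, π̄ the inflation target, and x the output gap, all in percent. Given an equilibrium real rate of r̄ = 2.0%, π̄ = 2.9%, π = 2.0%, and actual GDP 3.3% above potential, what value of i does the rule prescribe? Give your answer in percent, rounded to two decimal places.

Output 3.3% above potential → x = 3.3.
i = 2.0 + 2.9 + 1.5 × (2.0 − 2.9) + 1 × 3.3
   = 2.0 + 2.9 − 1.35 + 3.3 = 6.85

6.85%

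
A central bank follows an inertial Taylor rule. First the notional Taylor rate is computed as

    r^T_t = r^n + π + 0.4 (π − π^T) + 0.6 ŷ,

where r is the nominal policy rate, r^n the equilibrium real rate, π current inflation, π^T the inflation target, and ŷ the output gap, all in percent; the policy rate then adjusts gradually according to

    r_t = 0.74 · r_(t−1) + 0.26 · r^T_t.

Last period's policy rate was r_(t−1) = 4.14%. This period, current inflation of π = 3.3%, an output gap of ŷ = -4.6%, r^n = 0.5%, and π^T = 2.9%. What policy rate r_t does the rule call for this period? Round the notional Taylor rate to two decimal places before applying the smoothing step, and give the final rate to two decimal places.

3.38%

r^T_t = 0.5 + 3.3 + 0.4 × (3.3 − 2.9) + 0.6 × (-4.6)
   = 0.5 + 3.3 + 0.16 − 2.76 = 1.20
r_t = 0.74 × 4.14 + 0.26 × 1.20 = 3.0636 + 0.312 = 3.38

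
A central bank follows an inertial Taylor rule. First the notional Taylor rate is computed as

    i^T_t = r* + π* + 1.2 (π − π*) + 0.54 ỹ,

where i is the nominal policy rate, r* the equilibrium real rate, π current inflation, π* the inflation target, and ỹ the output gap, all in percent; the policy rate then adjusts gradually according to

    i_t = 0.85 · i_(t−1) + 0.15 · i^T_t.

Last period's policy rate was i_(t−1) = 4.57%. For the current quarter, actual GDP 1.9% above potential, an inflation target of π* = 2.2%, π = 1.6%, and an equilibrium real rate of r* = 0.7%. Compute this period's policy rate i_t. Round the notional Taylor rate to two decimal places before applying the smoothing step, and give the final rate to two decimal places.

4.37%

Output 1.9% above potential → ỹ = 1.9.
i^T_t = 0.7 + 2.2 + 1.2 × (1.6 − 2.2) + 0.54 × 1.9
   = 0.7 + 2.2 − 0.72 + 1.026 = 3.21
i_t = 0.85 × 4.57 + 0.15 × 3.21 = 3.8845 + 0.4815 = 4.37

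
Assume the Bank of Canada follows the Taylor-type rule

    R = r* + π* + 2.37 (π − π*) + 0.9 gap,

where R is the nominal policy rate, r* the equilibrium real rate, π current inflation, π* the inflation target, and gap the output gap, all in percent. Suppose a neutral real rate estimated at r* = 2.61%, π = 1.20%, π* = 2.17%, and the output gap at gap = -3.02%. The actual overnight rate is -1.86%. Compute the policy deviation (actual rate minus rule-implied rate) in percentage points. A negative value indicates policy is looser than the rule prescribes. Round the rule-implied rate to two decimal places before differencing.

-1.62 pp

R = 2.61 + 2.17 + 2.37 × (1.20 − 2.17) + 0.9 × (-3.02)
   = 2.61 + 2.17 − 2.2989 − 2.718 = -0.24
Deviation = -1.86 − (-0.24) = -1.62 pp.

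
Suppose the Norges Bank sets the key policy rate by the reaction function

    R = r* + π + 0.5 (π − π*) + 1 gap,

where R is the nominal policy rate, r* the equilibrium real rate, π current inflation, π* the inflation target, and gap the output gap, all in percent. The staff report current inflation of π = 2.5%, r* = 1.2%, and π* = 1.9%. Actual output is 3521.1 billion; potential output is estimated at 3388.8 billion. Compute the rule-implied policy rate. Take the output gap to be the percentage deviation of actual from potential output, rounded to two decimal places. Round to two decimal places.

Output gap = 100 × (3521.1 − 3388.8) / 3388.8 = 3.90%.
R = 1.20 + 2.50 + 0.5 × (2.50 − 1.90) + 1 × 3.90
   = 1.20 + 2.5 + 0.3 + 3.9 = 7.90

7.90%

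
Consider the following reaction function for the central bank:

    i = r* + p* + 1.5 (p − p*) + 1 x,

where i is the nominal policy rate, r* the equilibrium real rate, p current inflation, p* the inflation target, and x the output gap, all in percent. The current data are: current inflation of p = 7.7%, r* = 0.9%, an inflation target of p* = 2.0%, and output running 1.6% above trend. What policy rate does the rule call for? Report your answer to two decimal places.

13.05%

Output 1.6% above potential → x = 1.6.
i = 0.9 + 2.0 + 1.5 × (7.7 − 2.0) + 1 × 1.6
   = 0.9 + 2 + 8.55 + 1.6 = 13.05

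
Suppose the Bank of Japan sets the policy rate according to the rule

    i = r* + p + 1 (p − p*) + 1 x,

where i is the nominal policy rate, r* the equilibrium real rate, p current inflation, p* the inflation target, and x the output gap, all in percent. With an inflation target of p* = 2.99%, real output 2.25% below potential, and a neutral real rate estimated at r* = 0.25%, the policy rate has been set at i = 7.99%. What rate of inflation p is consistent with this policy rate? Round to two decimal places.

Output 2.25% below potential → x = -2.25.
Collecting p: i = r* + (1 + 1) p − 1 p* + 1 x
2 p = 7.99 − 0.25 + 1 × 2.99 − 1 × (-2.25) = 12.98
p = 12.98 / 2 = 6.49

6.49%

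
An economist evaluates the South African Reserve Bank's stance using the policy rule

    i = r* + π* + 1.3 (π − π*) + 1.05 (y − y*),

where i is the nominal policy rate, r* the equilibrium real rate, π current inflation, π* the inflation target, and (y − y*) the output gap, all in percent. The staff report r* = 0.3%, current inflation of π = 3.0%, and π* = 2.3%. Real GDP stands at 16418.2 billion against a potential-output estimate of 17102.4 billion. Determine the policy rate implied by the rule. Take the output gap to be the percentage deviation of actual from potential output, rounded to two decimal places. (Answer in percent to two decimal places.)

-0.69%

Output gap = 100 × (16418.2 − 17102.4) / 17102.4 = -4.00%.
i = 0.30 + 2.30 + 1.3 × (3.00 − 2.30) + 1.05 × (-4.00)
   = 0.30 + 2.3 + 0.91 − 4.2 = -0.69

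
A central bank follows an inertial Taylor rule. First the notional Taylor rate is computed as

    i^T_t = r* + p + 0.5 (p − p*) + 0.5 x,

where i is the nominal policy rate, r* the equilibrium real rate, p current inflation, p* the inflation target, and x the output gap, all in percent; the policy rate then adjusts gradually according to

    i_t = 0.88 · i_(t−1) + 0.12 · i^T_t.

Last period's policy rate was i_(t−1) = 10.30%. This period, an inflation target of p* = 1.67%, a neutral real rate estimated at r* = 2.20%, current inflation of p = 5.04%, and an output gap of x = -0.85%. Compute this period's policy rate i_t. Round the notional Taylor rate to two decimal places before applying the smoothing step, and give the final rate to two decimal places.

10.08%

i^T_t = 2.20 + 5.04 + 0.5 × (5.04 − 1.67) + 0.5 × (-0.85)
   = 2.20 + 5.04 + 1.685 − 0.425 = 8.50
i_t = 0.88 × 10.30 + 0.12 × 8.50 = 9.064 + 1.02 = 10.08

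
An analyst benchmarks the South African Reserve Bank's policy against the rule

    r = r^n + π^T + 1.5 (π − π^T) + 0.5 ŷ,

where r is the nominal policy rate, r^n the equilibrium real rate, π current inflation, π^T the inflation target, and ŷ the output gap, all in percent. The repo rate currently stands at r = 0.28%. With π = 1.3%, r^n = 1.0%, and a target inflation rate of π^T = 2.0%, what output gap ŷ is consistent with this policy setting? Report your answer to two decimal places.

-3.34%

0.5 ŷ = 0.28 − 1.0 − 2.0 − 1.5 × (1.3 − 2.0) = -1.67
ŷ = -1.67 / 0.5 = -3.34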